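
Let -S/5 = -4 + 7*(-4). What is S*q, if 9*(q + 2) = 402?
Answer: 20480/3 ≈ 6826.7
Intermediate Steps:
q = 128/3 (q = -2 + (1/9)*402 = -2 + 134/3 = 128/3 ≈ 42.667)
S = 160 (S = -5*(-4 + 7*(-4)) = -5*(-4 - 28) = -5*(-32) = 160)
S*q = 160*(128/3) = 20480/3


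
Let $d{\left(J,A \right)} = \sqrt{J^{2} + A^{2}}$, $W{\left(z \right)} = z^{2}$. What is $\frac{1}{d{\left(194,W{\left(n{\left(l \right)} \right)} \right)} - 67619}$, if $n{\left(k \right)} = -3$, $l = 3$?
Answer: $- \frac{67619}{4572291444} - \frac{\sqrt{37717}}{4572291444} \approx -1.4831 \cdot 10^{-5}$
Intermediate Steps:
$d{\left(J,A \right)} = \sqrt{A^{2} + J^{2}}$
$\frac{1}{d{\left(194,W{\left(n{\left(l \right)} \right)} \right)} - 67619} = \frac{1}{\sqrt{\left(\left(-3\right)^{2}\right)^{2} + 194^{2}} - 67619} = \frac{1}{\sqrt{9^{2} + 37636} - 67619} = \frac{1}{\sqrt{81 + 37636} - 67619} = \frac{1}{\sqrt{37717} - 67619} = \frac{1}{-67619 + \sqrt{37717}}$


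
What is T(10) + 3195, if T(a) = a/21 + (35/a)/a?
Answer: 1342247/420 ≈ 3195.8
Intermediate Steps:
T(a) = 35/a² + a/21 (T(a) = a*(1/21) + 35/a² = a/21 + 35/a² = 35/a² + a/21)
T(10) + 3195 = (35/10² + (1/21)*10) + 3195 = (35*(1/100) + 10/21) + 3195 = (7/20 + 10/21) + 3195 = 347/420 + 3195 = 1342247/420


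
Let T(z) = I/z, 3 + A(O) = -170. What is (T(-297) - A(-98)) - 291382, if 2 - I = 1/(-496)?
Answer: -14299527067/49104 ≈ -2.9121e+5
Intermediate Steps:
I = 993/496 (I = 2 - 1/(-496) = 2 - 1*(-1/496) = 2 + 1/496 = 993/496 ≈ 2.0020)
A(O) = -173 (A(O) = -3 - 170 = -173)
T(z) = 993/(496*z)
(T(-297) - A(-98)) - 291382 = ((993/496)/(-297) - 1*(-173)) - 291382 = ((993/496)*(-1/297) + 173) - 291382 = (-331/49104 + 173) - 291382 = 8494661/49104 - 291382 = -14299527067/49104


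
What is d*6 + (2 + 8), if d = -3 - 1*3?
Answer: -26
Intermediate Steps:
d = -6 (d = -3 - 3 = -6)
d*6 + (2 + 8) = -6*6 + (2 + 8) = -36 + 10 = -26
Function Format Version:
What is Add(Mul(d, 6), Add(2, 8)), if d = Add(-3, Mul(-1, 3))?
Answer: -26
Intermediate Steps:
d = -6 (d = Add(-3, -3) = -6)
Add(Mul(d, 6), Add(2, 8)) = Add(Mul(-6, 6), Add(2, 8)) = Add(-36, 10) = -26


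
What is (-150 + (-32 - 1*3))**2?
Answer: 34225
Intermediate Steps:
(-150 + (-32 - 1*3))**2 = (-150 + (-32 - 3))**2 = (-150 - 35)**2 = (-185)**2 = 34225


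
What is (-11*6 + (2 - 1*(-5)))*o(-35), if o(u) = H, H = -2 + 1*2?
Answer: 0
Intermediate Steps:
H = 0 (H = -2 + 2 = 0)
o(u) = 0
(-11*6 + (2 - 1*(-5)))*o(-35) = (-11*6 + (2 - 1*(-5)))*0 = (-66 + (2 + 5))*0 = (-66 + 7)*0 = -59*0 = 0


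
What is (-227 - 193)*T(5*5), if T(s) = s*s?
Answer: -262500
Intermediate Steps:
T(s) = s²
(-227 - 193)*T(5*5) = (-227 - 193)*(5*5)² = -420*25² = -420*625 = -262500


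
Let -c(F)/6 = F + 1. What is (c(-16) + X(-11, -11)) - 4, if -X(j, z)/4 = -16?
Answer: 150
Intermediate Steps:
c(F) = -6 - 6*F (c(F) = -6*(F + 1) = -6*(1 + F) = -6 - 6*F)
X(j, z) = 64 (X(j, z) = -4*(-16) = 64)
(c(-16) + X(-11, -11)) - 4 = ((-6 - 6*(-16)) + 64) - 4 = ((-6 + 96) + 64) - 4 = (90 + 64) - 4 = 154 - 4 = 150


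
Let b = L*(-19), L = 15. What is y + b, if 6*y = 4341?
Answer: 877/2 ≈ 438.50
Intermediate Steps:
y = 1447/2 (y = (1/6)*4341 = 1447/2 ≈ 723.50)
b = -285 (b = 15*(-19) = -285)
y + b = 1447/2 - 285 = 877/2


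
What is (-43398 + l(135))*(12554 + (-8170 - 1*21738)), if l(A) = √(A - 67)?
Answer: 753128892 - 34708*√17 ≈ 7.5299e+8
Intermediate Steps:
l(A) = √(-67 + A)
(-43398 + l(135))*(12554 + (-8170 - 1*21738)) = (-43398 + √(-67 + 135))*(12554 + (-8170 - 1*21738)) = (-43398 + √68)*(12554 + (-8170 - 21738)) = (-43398 + 2*√17)*(12554 - 29908) = (-43398 + 2*√17)*(-17354) = 753128892 - 34708*√17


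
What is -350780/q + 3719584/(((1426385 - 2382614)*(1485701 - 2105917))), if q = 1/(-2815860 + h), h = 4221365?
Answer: -36549556208193242018752/74133565683 ≈ -4.9302e+11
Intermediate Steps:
q = 1/1405505 (q = 1/(-2815860 + 4221365) = 1/1405505 ≈ 7.1149e-7)
-350780/q + 3719584/(((1426385 - 2382614)*(1485701 - 2105917))) = -350780/1/1405505 + 3719584/(((1426385 - 2382614)*(1485701 - 2105917))) = -350780*1405505 + 3719584/((-956229*(-620216))) = -493023043900 + 3719584/593068525464 = -493023043900 + 3719584*(1/593068525464) = -493023043900 + 464948/74133565683 = -36549556208193242018752/74133565683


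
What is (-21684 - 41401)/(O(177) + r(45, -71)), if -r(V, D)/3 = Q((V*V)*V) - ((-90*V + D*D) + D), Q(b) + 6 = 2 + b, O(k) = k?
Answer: 63085/270426 ≈ 0.23328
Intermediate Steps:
Q(b) = -4 + b (Q(b) = -6 + (2 + b) = -4 + b)
r(V, D) = 12 - 270*V - 3*V³ + 3*D + 3*D² (r(V, D) = -3*((-4 + (V*V)*V) - ((-90*V + D*D) + D)) = -3*((-4 + V²*V) - ((-90*V + D²) + D)) = -3*((-4 + V³) - ((D² - 90*V) + D)) = -3*((-4 + V³) - (D + D² - 90*V)) = -3*((-4 + V³) + (-D - D² + 90*V)) = -3*(-4 + V³ - D - D² + 90*V) = 12 - 270*V - 3*V³ + 3*D + 3*D²)
(-21684 - 41401)/(O(177) + r(45, -71)) = (-21684 - 41401)/(177 + (12 - 270*45 - 3*45³ + 3*(-71) + 3*(-71)²)) = -63085/(177 + (12 - 12150 - 3*91125 - 213 + 3*5041)) = -63085/(177 + (12 - 12150 - 273375 - 213 + 15123)) = -63085/(177 - 270603) = -63085/(-270426) = -63085*(-1/270426) = 63085/270426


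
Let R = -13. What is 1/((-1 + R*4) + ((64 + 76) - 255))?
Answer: -1/168 ≈ -0.0059524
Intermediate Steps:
1/((-1 + R*4) + ((64 + 76) - 255)) = 1/((-1 - 13*4) + ((64 + 76) - 255)) = 1/((-1 - 52) + (140 - 255)) = 1/(-53 - 115) = 1/(-168) = -1/168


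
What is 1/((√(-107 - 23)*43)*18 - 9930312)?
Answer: -137921/1369599643017 - 43*I*√130/5478398572068 ≈ -1.007e-7 - 8.9493e-11*I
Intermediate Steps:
1/((√(-107 - 23)*43)*18 - 9930312) = 1/((√(-130)*43)*18 - 9930312) = 1/(((I*√130)*43)*18 - 9930312) = 1/((43*I*√130)*18 - 9930312) = 1/(774*I*√130 - 9930312) = 1/(-9930312 + 774*I*√130)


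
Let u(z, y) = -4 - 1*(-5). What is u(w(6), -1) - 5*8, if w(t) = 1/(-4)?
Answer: -39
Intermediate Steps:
w(t) = -1/4
u(z, y) = 1 (u(z, y) = -4 + 5 = 1)
u(w(6), -1) - 5*8 = 1 - 5*8 = 1 - 40 = -39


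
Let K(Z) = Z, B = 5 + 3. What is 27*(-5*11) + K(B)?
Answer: -1477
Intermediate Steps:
B = 8
27*(-5*11) + K(B) = 27*(-5*11) + 8 = 27*(-55) + 8 = -1485 + 8 = -1477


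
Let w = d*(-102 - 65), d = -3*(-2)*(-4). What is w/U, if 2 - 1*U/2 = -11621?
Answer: 2004/11623 ≈ 0.17242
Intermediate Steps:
d = -24 (d = 6*(-4) = -24)
U = 23246 (U = 4 - 2*(-11621) = 4 + 23242 = 23246)
w = 4008 (w = -24*(-102 - 65) = -24*(-167) = 4008)
w/U = 4008/23246 = 4008*(1/23246) = 2004/11623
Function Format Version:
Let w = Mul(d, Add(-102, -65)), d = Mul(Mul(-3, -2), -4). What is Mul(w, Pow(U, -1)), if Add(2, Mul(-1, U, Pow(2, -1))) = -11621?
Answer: Rational(2004, 11623) ≈ 0.17242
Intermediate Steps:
d = -24 (d = Mul(6, -4) = -24)
U = 23246 (U = Add(4, Mul(-2, -11621)) = Add(4, 23242) = 23246)
w = 4008 (w = Mul(-24, Add(-102, -65)) = Mul(-24, -167) = 4008)
Mul(w, Pow(U, -1)) = Mul(4008, Pow(23246, -1)) = Mul(4008, Rational(1, 23246)) = Rational(2004, 11623)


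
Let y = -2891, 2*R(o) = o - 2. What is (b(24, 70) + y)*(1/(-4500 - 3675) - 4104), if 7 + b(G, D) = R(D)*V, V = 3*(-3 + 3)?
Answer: 32409494166/2725 ≈ 1.1893e+7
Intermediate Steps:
R(o) = -1 + o/2 (R(o) = (o - 2)/2 = (-2 + o)/2 = -1 + o/2)
V = 0 (V = 3*0 = 0)
b(G, D) = -7 (b(G, D) = -7 + (-1 + D/2)*0 = -7 + 0 = -7)
(b(24, 70) + y)*(1/(-4500 - 3675) - 4104) = (-7 - 2891)*(1/(-4500 - 3675) - 4104) = -2898*(1/(-8175) - 4104) = -2898*(-1/8175 - 4104) = -2898*(-33550201/8175) = 32409494166/2725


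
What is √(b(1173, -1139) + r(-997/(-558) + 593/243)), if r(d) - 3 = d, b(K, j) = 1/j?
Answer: √26270461862034/1906686 ≈ 2.6882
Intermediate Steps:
r(d) = 3 + d
√(b(1173, -1139) + r(-997/(-558) + 593/243)) = √(1/(-1139) + (3 + (-997/(-558) + 593/243))) = √(-1/1139 + (3 + (-997*(-1/558) + 593*(1/243)))) = √(-1/1139 + (3 + (997/558 + 593/243))) = √(-1/1139 + (3 + 63685/15066)) = √(-1/1139 + 108883/15066) = √(124002671/17160174) = √26270461862034/1906686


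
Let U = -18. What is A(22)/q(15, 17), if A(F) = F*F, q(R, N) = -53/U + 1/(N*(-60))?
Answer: 1481040/9007 ≈ 164.43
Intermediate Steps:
q(R, N) = 53/18 - 1/(60*N) (q(R, N) = -53/(-18) + 1/(N*(-60)) = -53*(-1/18) - 1/60/N = 53/18 - 1/(60*N))
A(F) = F²
A(22)/q(15, 17) = 22²/(((1/180)*(-3 + 530*17)/17)) = 484/(((1/180)*(1/17)*(-3 + 9010))) = 484/(((1/180)*(1/17)*9007)) = 484/(9007/3060) = 484*(3060/9007) = 1481040/9007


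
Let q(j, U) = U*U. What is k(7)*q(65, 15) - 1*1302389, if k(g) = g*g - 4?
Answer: -1292264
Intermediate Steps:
q(j, U) = U²
k(g) = -4 + g² (k(g) = g² - 4 = -4 + g²)
k(7)*q(65, 15) - 1*1302389 = (-4 + 7²)*15² - 1*1302389 = (-4 + 49)*225 - 1302389 = 45*225 - 1302389 = 10125 - 1302389 = -1292264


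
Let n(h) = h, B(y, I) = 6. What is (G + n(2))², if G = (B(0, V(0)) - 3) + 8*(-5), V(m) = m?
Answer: 1225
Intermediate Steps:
G = -37 (G = (6 - 3) + 8*(-5) = 3 - 40 = -37)
(G + n(2))² = (-37 + 2)² = (-35)² = 1225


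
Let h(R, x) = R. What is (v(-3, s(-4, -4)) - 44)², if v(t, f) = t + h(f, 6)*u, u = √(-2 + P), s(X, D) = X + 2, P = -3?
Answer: 2189 + 188*I*√5 ≈ 2189.0 + 420.38*I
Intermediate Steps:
s(X, D) = 2 + X
u = I*√5 (u = √(-2 - 3) = √(-5) = I*√5 ≈ 2.2361*I)
v(t, f) = t + I*f*√5 (v(t, f) = t + f*(I*√5) = t + I*f*√5)
(v(-3, s(-4, -4)) - 44)² = ((-3 + I*(2 - 4)*√5) - 44)² = ((-3 + I*(-2)*√5) - 44)² = ((-3 - 2*I*√5) - 44)² = (-47 - 2*I*√5)²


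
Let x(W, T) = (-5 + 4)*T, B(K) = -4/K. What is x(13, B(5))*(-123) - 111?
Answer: -1047/5 ≈ -209.40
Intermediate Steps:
x(W, T) = -T
x(13, B(5))*(-123) - 111 = -(-4)/5*(-123) - 111 = -1*(-⅘)*(-123) - 111 = (⅘)*(-123) - 111 = -492/5 - 111 = -1047/5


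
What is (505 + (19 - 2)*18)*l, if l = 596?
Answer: 483356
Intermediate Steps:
(505 + (19 - 2)*18)*l = (505 + (19 - 2)*18)*596 = (505 + 17*18)*596 = (505 + 306)*596 = 811*596 = 483356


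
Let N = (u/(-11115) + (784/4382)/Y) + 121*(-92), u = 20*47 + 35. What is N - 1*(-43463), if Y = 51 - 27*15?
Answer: 34032132022/1052619 ≈ 32331.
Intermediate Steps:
u = 975 (u = 940 + 35 = 975)
Y = -354 (Y = 51 - 405 = -354)
N = -11717847575/1052619 (N = (975/(-11115) + (784/4382)/(-354)) + 121*(-92) = (975*(-1/11115) + (784*(1/4382))*(-1/354)) - 11132 = (-5/57 + (56/313)*(-1/354)) - 11132 = (-5/57 - 28/55401) - 11132 = -92867/1052619 - 11132 = -11717847575/1052619 ≈ -11132.)
N - 1*(-43463) = -11717847575/1052619 - 1*(-43463) = -11717847575/1052619 + 43463 = 34032132022/1052619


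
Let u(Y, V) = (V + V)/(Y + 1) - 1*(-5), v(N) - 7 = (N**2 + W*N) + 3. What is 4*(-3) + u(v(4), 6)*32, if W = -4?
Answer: 2012/11 ≈ 182.91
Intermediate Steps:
v(N) = 10 + N**2 - 4*N (v(N) = 7 + ((N**2 - 4*N) + 3) = 7 + (3 + N**2 - 4*N) = 10 + N**2 - 4*N)
u(Y, V) = 5 + 2*V/(1 + Y) (u(Y, V) = (2*V)/(1 + Y) + 5 = 2*V/(1 + Y) + 5 = 5 + 2*V/(1 + Y))
4*(-3) + u(v(4), 6)*32 = 4*(-3) + ((5 + 2*6 + 5*(10 + 4**2 - 4*4))/(1 + (10 + 4**2 - 4*4)))*32 = -12 + ((5 + 12 + 5*(10 + 16 - 16))/(1 + (10 + 16 - 16)))*32 = -12 + ((5 + 12 + 5*10)/(1 + 10))*32 = -12 + ((5 + 12 + 50)/11)*32 = -12 + ((1/11)*67)*32 = -12 + (67/11)*32 = -12 + 2144/11 = 2012/11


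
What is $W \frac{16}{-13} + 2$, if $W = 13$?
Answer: $-14$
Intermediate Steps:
$W \frac{16}{-13} + 2 = 13 \frac{16}{-13} + 2 = 13 \cdot 16 \left(- \frac{1}{13}\right) + 2 = 13 \left(- \frac{16}{13}\right) + 2 = -16 + 2 = -14$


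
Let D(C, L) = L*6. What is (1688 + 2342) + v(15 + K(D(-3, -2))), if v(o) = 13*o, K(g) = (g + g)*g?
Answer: 7969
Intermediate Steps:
D(C, L) = 6*L
K(g) = 2*g**2 (K(g) = (2*g)*g = 2*g**2)
(1688 + 2342) + v(15 + K(D(-3, -2))) = (1688 + 2342) + 13*(15 + 2*(6*(-2))**2) = 4030 + 13*(15 + 2*(-12)**2) = 4030 + 13*(15 + 2*144) = 4030 + 13*(15 + 288) = 4030 + 13*303 = 4030 + 3939 = 7969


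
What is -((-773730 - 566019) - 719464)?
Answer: 2059213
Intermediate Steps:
-((-773730 - 566019) - 719464) = -(-1339749 - 719464) = -1*(-2059213) = 2059213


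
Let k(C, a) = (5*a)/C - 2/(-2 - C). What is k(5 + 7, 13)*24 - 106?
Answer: 192/7 ≈ 27.429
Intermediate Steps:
k(C, a) = -2/(-2 - C) + 5*a/C (k(C, a) = 5*a/C - 2/(-2 - C) = -2/(-2 - C) + 5*a/C)
k(5 + 7, 13)*24 - 106 = ((2*(5 + 7) + 10*13 + 5*(5 + 7)*13)/((5 + 7)*(2 + (5 + 7))))*24 - 106 = ((2*12 + 130 + 5*12*13)/(12*(2 + 12)))*24 - 106 = ((1/12)*(24 + 130 + 780)/14)*24 - 106 = ((1/12)*(1/14)*934)*24 - 106 = (467/84)*24 - 106 = 934/7 - 106 = 192/7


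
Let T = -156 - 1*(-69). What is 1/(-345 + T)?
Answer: -1/432 ≈ -0.0023148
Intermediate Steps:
T = -87 (T = -156 + 69 = -87)
1/(-345 + T) = 1/(-345 - 87) = 1/(-432) = -1/432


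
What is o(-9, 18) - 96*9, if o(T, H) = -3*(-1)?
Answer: -861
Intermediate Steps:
o(T, H) = 3
o(-9, 18) - 96*9 = 3 - 96*9 = 3 - 864 = -861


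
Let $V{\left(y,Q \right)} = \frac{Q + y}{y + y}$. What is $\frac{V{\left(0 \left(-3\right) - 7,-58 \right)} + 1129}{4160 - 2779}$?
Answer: $\frac{15871}{19334} \approx 0.82089$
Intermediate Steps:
$V{\left(y,Q \right)} = \frac{Q + y}{2 y}$
$\frac{V{\left(0 \left(-3\right) - 7,-58 \right)} + 1129}{4160 - 2779} = \frac{\frac{-58 + \left(0 \left(-3\right) - 7\right)}{2 \left(0 \left(-3\right) - 7\right)} + 1129}{4160 - 2779} = \frac{\frac{-58 + \left(0 - 7\right)}{2 \left(0 - 7\right)} + 1129}{1381} = \left(\frac{-58 + \left(0 - 7\right)}{2 \left(0 - 7\right)} + 1129\right) \frac{1}{1381} = \left(\frac{-58 - 7}{2 \left(-7\right)} + 1129\right) \frac{1}{1381} = \left(\frac{1}{2} \left(- \frac{1}{7}\right) \left(-65\right) + 1129\right) \frac{1}{1381} = \left(\frac{65}{14} + 1129\right) \frac{1}{1381} = \frac{15871}{14} \cdot \frac{1}{1381} = \frac{15871}{19334}$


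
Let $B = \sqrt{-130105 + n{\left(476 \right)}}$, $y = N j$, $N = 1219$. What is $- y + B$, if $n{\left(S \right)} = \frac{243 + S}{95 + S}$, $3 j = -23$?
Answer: $\frac{28037}{3} + \frac{2 i \sqrt{10604788439}}{571} \approx 9345.7 + 360.7 i$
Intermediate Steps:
$j = - \frac{23}{3}$ ($j = \frac{1}{3} \left(-23\right) = - \frac{23}{3} \approx -7.6667$)
$n{\left(S \right)} = \frac{243 + S}{95 + S}$
$y = - \frac{28037}{3}$ ($y = 1219 \left(- \frac{23}{3}\right) = - \frac{28037}{3} \approx -9345.7$)
$B = \frac{2 i \sqrt{10604788439}}{571}$ ($B = \sqrt{-130105 + \frac{243 + 476}{95 + 476}} = \sqrt{-130105 + \frac{1}{571} \cdot 719} = \sqrt{-130105 + \frac{719}{571}} = \sqrt{- \frac{74289236}{571}} = \frac{2 i \sqrt{10604788439}}{571} \approx 360.7 i$)
$- y + B = \left(-1\right) \left(- \frac{28037}{3}\right) + \frac{2 i \sqrt{10604788439}}{571} = \frac{28037}{3} + \frac{2 i \sqrt{10604788439}}{571}$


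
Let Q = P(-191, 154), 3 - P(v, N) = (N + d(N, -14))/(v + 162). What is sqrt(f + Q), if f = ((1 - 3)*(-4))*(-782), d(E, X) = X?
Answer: 9*I*sqrt(64873)/29 ≈ 79.045*I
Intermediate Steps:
P(v, N) = 3 - (-14 + N)/(162 + v) (P(v, N) = 3 - (N - 14)/(v + 162) = 3 - (-14 + N)/(162 + v))
Q = 227/29 (Q = (500 - 1*154 + 3*(-191))/(162 - 191) = (500 - 154 - 573)/(-29) = -1/29*(-227) = 227/29 ≈ 7.8276)
f = -6256 (f = -2*(-4)*(-782) = 8*(-782) = -6256)
sqrt(f + Q) = sqrt(-6256 + 227/29) = sqrt(-181197/29) = 9*I*sqrt(64873)/29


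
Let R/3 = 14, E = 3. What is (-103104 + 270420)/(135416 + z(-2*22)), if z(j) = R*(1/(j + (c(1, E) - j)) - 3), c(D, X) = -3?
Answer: 13943/11273 ≈ 1.2368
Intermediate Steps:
R = 42 (R = 3*14 = 42)
z(j) = -140 (z(j) = 42*(1/(j + (-3 - j)) - 3) = 42*(1/(-3) - 3) = 42*(-1/3 - 3) = 42*(-10/3) = -140)
(-103104 + 270420)/(135416 + z(-2*22)) = (-103104 + 270420)/(135416 - 140) = 167316/135276 = 167316*(1/135276) = 13943/11273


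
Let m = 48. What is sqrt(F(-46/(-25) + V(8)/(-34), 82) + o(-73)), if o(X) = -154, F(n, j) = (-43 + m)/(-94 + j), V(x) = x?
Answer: I*sqrt(5559)/6 ≈ 12.426*I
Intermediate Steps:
F(n, j) = 5/(-94 + j) (F(n, j) = (-43 + 48)/(-94 + j) = 5/(-94 + j))
sqrt(F(-46/(-25) + V(8)/(-34), 82) + o(-73)) = sqrt(5/(-94 + 82) - 154) = sqrt(5/(-12) - 154) = sqrt(5*(-1/12) - 154) = sqrt(-5/12 - 154) = sqrt(-1853/12) = I*sqrt(5559)/6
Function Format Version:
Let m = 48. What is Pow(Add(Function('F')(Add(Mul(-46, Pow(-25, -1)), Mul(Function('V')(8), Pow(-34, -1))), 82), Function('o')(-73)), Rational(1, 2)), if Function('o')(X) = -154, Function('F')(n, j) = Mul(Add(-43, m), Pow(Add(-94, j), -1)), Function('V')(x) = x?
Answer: Mul(Rational(1, 6), I, Pow(5559, Rational(1, 2))) ≈ Mul(12.426, I)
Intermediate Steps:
Function('F')(n, j) = Mul(5, Pow(Add(-94, j), -1)) (Function('F')(n, j) = Mul(Add(-43, 48), Pow(Add(-94, j), -1)) = Mul(5, Pow(Add(-94, j), -1)))
Pow(Add(Function('F')(Add(Mul(-46, Pow(-25, -1)), Mul(Function('V')(8), Pow(-34, -1))), 82), Function('o')(-73)), Rational(1, 2)) = Pow(Add(Mul(5, Pow(Add(-94, 82), -1)), -154), Rational(1, 2)) = Pow(Add(Mul(5, Pow(-12, -1)), -154), Rational(1, 2)) = Pow(Add(Mul(5, Rational(-1, 12)), -154), Rational(1, 2)) = Pow(Add(Rational(-5, 12), -154), Rational(1, 2)) = Pow(Rational(-1853, 12), Rational(1, 2)) = Mul(Rational(1, 6), I, Pow(5559, Rational(1, 2)))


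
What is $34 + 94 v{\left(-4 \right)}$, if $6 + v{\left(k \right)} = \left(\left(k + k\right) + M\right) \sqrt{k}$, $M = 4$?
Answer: $-530 - 752 i \approx -530.0 - 752.0 i$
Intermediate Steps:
$v{\left(k \right)} = -6 + \sqrt{k} \left(4 + 2 k\right)$ ($v{\left(k \right)} = -6 + \left(\left(k + k\right) + 4\right) \sqrt{k} = -6 + \left(2 k + 4\right) \sqrt{k} = -6 + \left(4 + 2 k\right) \sqrt{k} = -6 + \sqrt{k} \left(4 + 2 k\right)$)
$34 + 94 v{\left(-4 \right)} = 34 + 94 \left(-6 + 2 \left(-4\right)^{\frac{3}{2}} + 4 \sqrt{-4}\right) = 34 + 94 \left(-6 + 2 \left(- 8 i\right) + 4 \cdot 2 i\right) = 34 + 94 \left(-6 - 16 i + 8 i\right) = 34 + 94 \left(-6 - 8 i\right) = 34 - \left(564 + 752 i\right) = -530 - 752 i$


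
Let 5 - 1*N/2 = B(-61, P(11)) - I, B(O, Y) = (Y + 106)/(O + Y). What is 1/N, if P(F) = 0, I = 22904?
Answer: 61/2795110 ≈ 2.1824e-5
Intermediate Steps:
B(O, Y) = (106 + Y)/(O + Y)
N = 2795110/61 (N = 10 - 2*((106 + 0)/(-61 + 0) - 1*22904) = 10 - 2*(106/(-61) - 22904) = 10 - 2*(-1/61*106 - 22904) = 10 - 2*(-106/61 - 22904) = 10 - 2*(-1397250/61) = 10 + 2794500/61 = 2795110/61 ≈ 45822.)
1/N = 1/(2795110/61) = 61/2795110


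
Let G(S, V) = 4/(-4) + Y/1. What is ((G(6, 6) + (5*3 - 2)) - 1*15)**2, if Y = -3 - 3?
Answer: 81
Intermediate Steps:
Y = -6
G(S, V) = -7 (G(S, V) = 4/(-4) - 6/1 = 4*(-1/4) - 6*1 = -1 - 6 = -7)
((G(6, 6) + (5*3 - 2)) - 1*15)**2 = ((-7 + (5*3 - 2)) - 1*15)**2 = ((-7 + (15 - 2)) - 15)**2 = ((-7 + 13) - 15)**2 = (6 - 15)**2 = (-9)**2 = 81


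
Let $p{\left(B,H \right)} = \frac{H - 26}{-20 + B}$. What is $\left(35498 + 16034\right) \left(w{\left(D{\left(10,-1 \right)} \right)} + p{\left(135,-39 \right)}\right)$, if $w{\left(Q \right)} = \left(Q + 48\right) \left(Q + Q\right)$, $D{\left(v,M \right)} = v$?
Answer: $\frac{1374203844}{23} \approx 5.9748 \cdot 10^{7}$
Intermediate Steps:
$p{\left(B,H \right)} = \frac{-26 + H}{-20 + B}$
$w{\left(Q \right)} = 2 Q \left(48 + Q\right)$ ($w{\left(Q \right)} = \left(48 + Q\right) 2 Q = 2 Q \left(48 + Q\right)$)
$\left(35498 + 16034\right) \left(w{\left(D{\left(10,-1 \right)} \right)} + p{\left(135,-39 \right)}\right) = \left(35498 + 16034\right) \left(2 \cdot 10 \left(48 + 10\right) + \frac{-26 - 39}{-20 + 135}\right) = 51532 \left(2 \cdot 10 \cdot 58 + \frac{1}{115} \left(-65\right)\right) = 51532 \left(1160 + \frac{1}{115} \left(-65\right)\right) = 51532 \left(1160 - \frac{13}{23}\right) = 51532 \cdot \frac{26667}{23} = \frac{1374203844}{23}$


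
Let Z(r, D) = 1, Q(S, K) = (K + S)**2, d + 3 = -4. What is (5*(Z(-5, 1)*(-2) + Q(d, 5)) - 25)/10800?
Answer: -1/720 ≈ -0.0013889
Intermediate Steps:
d = -7 (d = -3 - 4 = -7)
(5*(Z(-5, 1)*(-2) + Q(d, 5)) - 25)/10800 = (5*(1*(-2) + (5 - 7)**2) - 25)/10800 = (5*(-2 + (-2)**2) - 25)*(1/10800) = (5*(-2 + 4) - 25)*(1/10800) = (5*2 - 25)*(1/10800) = (10 - 25)*(1/10800) = -15*1/10800 = -1/720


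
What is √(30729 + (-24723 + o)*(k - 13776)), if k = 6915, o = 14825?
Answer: √67940907 ≈ 8242.6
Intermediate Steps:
√(30729 + (-24723 + o)*(k - 13776)) = √(30729 + (-24723 + 14825)*(6915 - 13776)) = √(30729 - 9898*(-6861)) = √(30729 + 67910178) = √67940907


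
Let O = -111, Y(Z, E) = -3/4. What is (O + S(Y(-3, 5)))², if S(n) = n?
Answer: 199809/16 ≈ 12488.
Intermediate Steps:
Y(Z, E) = -¾ (Y(Z, E) = -3*¼ = -¾)
(O + S(Y(-3, 5)))² = (-111 - ¾)² = (-447/4)² = 199809/16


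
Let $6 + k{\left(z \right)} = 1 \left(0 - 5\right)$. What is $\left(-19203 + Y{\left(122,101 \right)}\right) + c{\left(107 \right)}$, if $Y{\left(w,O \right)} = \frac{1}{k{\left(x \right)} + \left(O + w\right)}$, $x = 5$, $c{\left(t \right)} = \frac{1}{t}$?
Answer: $- \frac{435600533}{22684} \approx -19203.0$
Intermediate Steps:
$k{\left(z \right)} = -11$ ($k{\left(z \right)} = -6 + 1 \left(0 - 5\right) = -6 + 1 \left(-5\right) = -6 - 5 = -11$)
$Y{\left(w,O \right)} = \frac{1}{-11 + O + w}$ ($Y{\left(w,O \right)} = \frac{1}{-11 + \left(O + w\right)} = \frac{1}{-11 + O + w}$)
$\left(-19203 + Y{\left(122,101 \right)}\right) + c{\left(107 \right)} = \left(-19203 + \frac{1}{-11 + 101 + 122}\right) + \frac{1}{107} = \left(-19203 + \frac{1}{212}\right) + \frac{1}{107} = - \frac{4071035}{212} + \frac{1}{107} = - \frac{435600533}{22684}$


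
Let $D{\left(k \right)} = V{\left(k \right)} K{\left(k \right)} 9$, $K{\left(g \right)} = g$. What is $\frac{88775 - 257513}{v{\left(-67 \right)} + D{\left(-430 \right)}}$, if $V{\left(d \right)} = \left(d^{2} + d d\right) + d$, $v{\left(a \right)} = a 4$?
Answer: $\frac{84369}{714731084} \approx 0.00011804$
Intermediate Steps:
$v{\left(a \right)} = 4 a$
$V{\left(d \right)} = d + 2 d^{2}$ ($V{\left(d \right)} = \left(d^{2} + d^{2}\right) + d = 2 d^{2} + d = d + 2 d^{2}$)
$D{\left(k \right)} = 9 k^{2} \left(1 + 2 k\right)$ ($D{\left(k \right)} = k \left(1 + 2 k\right) k 9 = k^{2} \left(1 + 2 k\right) 9 = 9 k^{2} \left(1 + 2 k\right)$)
$\frac{88775 - 257513}{v{\left(-67 \right)} + D{\left(-430 \right)}} = \frac{88775 - 257513}{4 \left(-67\right) + \left(-430\right)^{2} \left(9 + 18 \left(-430\right)\right)} = - \frac{168738}{-268 + 184900 \left(9 - 7740\right)} = - \frac{168738}{-268 + 184900 \left(-7731\right)} = - \frac{168738}{-268 - 1429461900} = - \frac{168738}{-1429462168} = \left(-168738\right) \left(- \frac{1}{1429462168}\right) = \frac{84369}{714731084}$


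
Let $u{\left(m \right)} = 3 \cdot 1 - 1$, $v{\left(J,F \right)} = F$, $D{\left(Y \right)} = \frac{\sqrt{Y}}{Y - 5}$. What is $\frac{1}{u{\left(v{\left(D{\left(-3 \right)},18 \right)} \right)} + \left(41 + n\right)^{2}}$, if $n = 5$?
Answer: $\frac{1}{2118} \approx 0.00047214$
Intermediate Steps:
$D{\left(Y \right)} = \frac{\sqrt{Y}}{-5 + Y}$
$u{\left(m \right)} = 2$ ($u{\left(m \right)} = 3 - 1 = 2$)
$\frac{1}{u{\left(v{\left(D{\left(-3 \right)},18 \right)} \right)} + \left(41 + n\right)^{2}} = \frac{1}{2 + \left(41 + 5\right)^{2}} = \frac{1}{2 + 46^{2}} = \frac{1}{2 + 2116} = \frac{1}{2118}$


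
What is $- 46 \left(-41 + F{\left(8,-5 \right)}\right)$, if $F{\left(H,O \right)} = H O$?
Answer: $3726$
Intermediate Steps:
$- 46 \left(-41 + F{\left(8,-5 \right)}\right) = - 46 \left(-41 + 8 \left(-5\right)\right) = - 46 \left(-41 - 40\right) = \left(-46\right) \left(-81\right) = 3726$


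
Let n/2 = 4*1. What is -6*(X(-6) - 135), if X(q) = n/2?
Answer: 786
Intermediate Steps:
n = 8 (n = 2*(4*1) = 2*4 = 8)
X(q) = 4 (X(q) = 8/2 = 8*(1/2) = 4)
-6*(X(-6) - 135) = -6*(4 - 135) = -6*(-131) = 786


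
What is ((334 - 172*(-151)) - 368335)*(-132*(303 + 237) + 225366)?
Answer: -52701880494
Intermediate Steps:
((334 - 172*(-151)) - 368335)*(-132*(303 + 237) + 225366) = ((334 + 25972) - 368335)*(-132*540 + 225366) = (26306 - 368335)*(-71280 + 225366) = -342029*154086 = -52701880494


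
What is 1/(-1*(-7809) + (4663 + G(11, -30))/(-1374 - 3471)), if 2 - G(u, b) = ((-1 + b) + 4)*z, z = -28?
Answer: 1615/12610232 ≈ 0.00012807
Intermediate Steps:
G(u, b) = 86 + 28*b (G(u, b) = 2 - ((-1 + b) + 4)*(-28) = 2 - (3 + b)*(-28) = 2 - (-84 - 28*b) = 2 + (84 + 28*b) = 86 + 28*b)
1/(-1*(-7809) + (4663 + G(11, -30))/(-1374 - 3471)) = 1/(-1*(-7809) + (4663 + (86 + 28*(-30)))/(-1374 - 3471)) = 1/(7809 + (4663 + (86 - 840))/(-4845)) = 1/(7809 + (4663 - 754)*(-1/4845)) = 1/(7809 + 3909*(-1/4845)) = 1/(7809 - 1303/1615) = 1/(12610232/1615) = 1615/12610232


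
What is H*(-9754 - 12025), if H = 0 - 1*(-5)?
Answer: -108895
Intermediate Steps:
H = 5 (H = 0 + 5 = 5)
H*(-9754 - 12025) = 5*(-9754 - 12025) = 5*(-21779) = -108895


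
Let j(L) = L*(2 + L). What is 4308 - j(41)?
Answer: 2545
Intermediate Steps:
4308 - j(41) = 4308 - 41*(2 + 41) = 4308 - 41*43 = 4308 - 1*1763 = 4308 - 1763 = 2545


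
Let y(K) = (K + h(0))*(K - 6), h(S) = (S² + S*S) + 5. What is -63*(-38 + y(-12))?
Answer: -5544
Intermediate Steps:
h(S) = 5 + 2*S² (h(S) = (S² + S²) + 5 = 2*S² + 5 = 5 + 2*S²)
y(K) = (-6 + K)*(5 + K) (y(K) = (K + (5 + 2*0²))*(K - 6) = (K + (5 + 2*0))*(-6 + K) = (K + (5 + 0))*(-6 + K) = (K + 5)*(-6 + K) = (5 + K)*(-6 + K) = (-6 + K)*(5 + K))
-63*(-38 + y(-12)) = -63*(-38 + (-30 + (-12)² - 1*(-12))) = -63*(-38 + (-30 + 144 + 12)) = -63*(-38 + 126) = -63*88 = -5544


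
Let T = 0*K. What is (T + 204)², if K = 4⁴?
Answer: 41616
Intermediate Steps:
K = 256
T = 0 (T = 0*256 = 0)
(T + 204)² = (0 + 204)² = 204² = 41616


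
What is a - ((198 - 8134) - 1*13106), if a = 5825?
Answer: 26867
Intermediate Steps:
a - ((198 - 8134) - 1*13106) = 5825 - ((198 - 8134) - 1*13106) = 5825 - (-7936 - 13106) = 5825 - 1*(-21042) = 5825 + 21042 = 26867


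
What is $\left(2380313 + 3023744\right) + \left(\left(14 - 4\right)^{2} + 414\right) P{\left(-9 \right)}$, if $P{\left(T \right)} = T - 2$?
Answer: $5398403$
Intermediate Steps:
$P{\left(T \right)} = -2 + T$
$\left(2380313 + 3023744\right) + \left(\left(14 - 4\right)^{2} + 414\right) P{\left(-9 \right)} = \left(2380313 + 3023744\right) + \left(\left(14 - 4\right)^{2} + 414\right) \left(-2 - 9\right) = 5404057 + \left(10^{2} + 414\right) \left(-11\right) = 5404057 + \left(100 + 414\right) \left(-11\right) = 5404057 + 514 \left(-11\right) = 5404057 - 5654 = 5398403$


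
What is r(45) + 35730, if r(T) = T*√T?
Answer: 35730 + 135*√5 ≈ 36032.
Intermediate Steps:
r(T) = T^(3/2)
r(45) + 35730 = 45^(3/2) + 35730 = 135*√5 + 35730 = 35730 + 135*√5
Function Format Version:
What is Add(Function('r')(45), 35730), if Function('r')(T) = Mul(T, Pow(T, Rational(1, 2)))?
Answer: Add(35730, Mul(135, Pow(5, Rational(1, 2)))) ≈ 36032.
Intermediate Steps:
Function('r')(T) = Pow(T, Rational(3, 2))
Add(Function('r')(45), 35730) = Add(Pow(45, Rational(3, 2)), 35730) = Add(Mul(135, Pow(5, Rational(1, 2))), 35730) = Add(35730, Mul(135, Pow(5, Rational(1, 2))))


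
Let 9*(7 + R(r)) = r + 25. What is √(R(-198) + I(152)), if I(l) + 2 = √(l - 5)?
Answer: √(-254 + 63*√3)/3 ≈ 4.0122*I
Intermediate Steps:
I(l) = -2 + √(-5 + l) (I(l) = -2 + √(l - 5) = -2 + √(-5 + l))
R(r) = -38/9 + r/9 (R(r) = -7 + (r + 25)/9 = -7 + (25 + r)/9 = -7 + (25/9 + r/9) = -38/9 + r/9)
√(R(-198) + I(152)) = √((-38/9 + (⅑)*(-198)) + (-2 + √(-5 + 152))) = √((-38/9 - 22) + (-2 + √147)) = √(-236/9 + (-2 + 7*√3)) = √(-254/9 + 7*√3)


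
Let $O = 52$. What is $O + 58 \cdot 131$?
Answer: $7650$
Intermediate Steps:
$O + 58 \cdot 131 = 52 + 58 \cdot 131 = 52 + 7598 = 7650$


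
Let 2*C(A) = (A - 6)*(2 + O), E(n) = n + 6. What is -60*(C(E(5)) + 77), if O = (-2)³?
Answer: -3720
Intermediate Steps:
O = -8
E(n) = 6 + n
C(A) = 18 - 3*A (C(A) = ((A - 6)*(2 - 8))/2 = ((-6 + A)*(-6))/2 = (36 - 6*A)/2 = 18 - 3*A)
-60*(C(E(5)) + 77) = -60*((18 - 3*(6 + 5)) + 77) = -60*((18 - 3*11) + 77) = -60*((18 - 33) + 77) = -60*(-15 + 77) = -60*62 = -3720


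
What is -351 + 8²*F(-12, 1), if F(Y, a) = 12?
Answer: 417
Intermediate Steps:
-351 + 8²*F(-12, 1) = -351 + 8²*12 = -351 + 64*12 = -351 + 768 = 417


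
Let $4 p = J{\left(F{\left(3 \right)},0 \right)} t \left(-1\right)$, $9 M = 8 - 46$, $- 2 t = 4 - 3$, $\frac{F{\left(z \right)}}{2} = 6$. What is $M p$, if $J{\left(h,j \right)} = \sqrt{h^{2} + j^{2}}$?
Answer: $- \frac{19}{3} \approx -6.3333$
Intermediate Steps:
$F{\left(z \right)} = 12$ ($F{\left(z \right)} = 2 \cdot 6 = 12$)
$t = - \frac{1}{2}$ ($t = - \frac{4 - 3}{2} = \left(- \frac{1}{2}\right) 1 = - \frac{1}{2} \approx -0.5$)
$M = - \frac{38}{9}$ ($M = \frac{8 - 46}{9} = \frac{1}{9} \left(-38\right) = - \frac{38}{9} \approx -4.2222$)
$p = \frac{3}{2}$ ($p = \frac{\sqrt{12^{2} + 0^{2}} \left(- \frac{1}{2}\right) \left(-1\right)}{4} = \frac{\sqrt{144 + 0} \left(- \frac{1}{2}\right) \left(-1\right)}{4} = \frac{\sqrt{144} \left(- \frac{1}{2}\right) \left(-1\right)}{4} = \frac{12 \left(- \frac{1}{2}\right) \left(-1\right)}{4} = \frac{\left(-6\right) \left(-1\right)}{4} = \frac{1}{4} \cdot 6 = \frac{3}{2} \approx 1.5$)
$M p = \left(- \frac{38}{9}\right) \frac{3}{2} = - \frac{19}{3}$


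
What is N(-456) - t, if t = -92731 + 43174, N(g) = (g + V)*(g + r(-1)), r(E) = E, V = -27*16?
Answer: 455373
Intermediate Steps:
V = -432
N(g) = (-1 + g)*(-432 + g) (N(g) = (g - 432)*(g - 1) = (-432 + g)*(-1 + g) = (-1 + g)*(-432 + g))
t = -49557
N(-456) - t = (432 + (-456)² - 433*(-456)) - 1*(-49557) = (432 + 207936 + 197448) + 49557 = 405816 + 49557 = 455373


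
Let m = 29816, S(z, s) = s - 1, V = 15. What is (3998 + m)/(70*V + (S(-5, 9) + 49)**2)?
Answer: 33814/4299 ≈ 7.8655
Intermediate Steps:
S(z, s) = -1 + s
(3998 + m)/(70*V + (S(-5, 9) + 49)**2) = (3998 + 29816)/(70*15 + ((-1 + 9) + 49)**2) = 33814/(1050 + (8 + 49)**2) = 33814/(1050 + 57**2) = 33814/(1050 + 3249) = 33814/4299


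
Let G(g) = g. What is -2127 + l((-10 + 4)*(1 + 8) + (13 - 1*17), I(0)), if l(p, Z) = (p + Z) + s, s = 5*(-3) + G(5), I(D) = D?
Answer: -2195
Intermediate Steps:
s = -10 (s = 5*(-3) + 5 = -15 + 5 = -10)
l(p, Z) = -10 + Z + p (l(p, Z) = (p + Z) - 10 = (Z + p) - 10 = -10 + Z + p)
-2127 + l((-10 + 4)*(1 + 8) + (13 - 1*17), I(0)) = -2127 + (-10 + 0 + ((-10 + 4)*(1 + 8) + (13 - 1*17))) = -2127 + (-10 + 0 + (-6*9 + (13 - 17))) = -2127 + (-10 + 0 + (-54 - 4)) = -2127 + (-10 + 0 - 58) = -2127 - 68 = -2195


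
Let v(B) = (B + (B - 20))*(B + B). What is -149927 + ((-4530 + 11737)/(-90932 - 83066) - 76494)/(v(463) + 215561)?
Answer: -27509196333735701/183483848966 ≈ -1.4993e+5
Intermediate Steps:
v(B) = 2*B*(-20 + 2*B) (v(B) = (B + (-20 + B))*(2*B) = (-20 + 2*B)*(2*B) = 2*B*(-20 + 2*B))
-149927 + ((-4530 + 11737)/(-90932 - 83066) - 76494)/(v(463) + 215561) = -149927 + ((-4530 + 11737)/(-90932 - 83066) - 76494)/(4*463*(-10 + 463) + 215561) = -149927 + (7207/(-173998) - 76494)/(4*463*453 + 215561) = -149927 + (7207*(-1/173998) - 76494)/(838956 + 215561) = -149927 + (-7207/173998 - 76494)/1054517 = -149927 - 13309810219/173998*1/1054517 = -149927 - 13309810219/183483848966 = -27509196333735701/183483848966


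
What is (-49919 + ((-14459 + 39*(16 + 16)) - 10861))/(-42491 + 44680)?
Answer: -73991/2189 ≈ -33.801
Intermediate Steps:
(-49919 + ((-14459 + 39*(16 + 16)) - 10861))/(-42491 + 44680) = (-49919 + ((-14459 + 39*32) - 10861))/2189 = (-49919 + ((-14459 + 1248) - 10861))*(1/2189) = (-49919 + (-13211 - 10861))*(1/2189) = (-49919 - 24072)*(1/2189) = -73991*1/2189 = -73991/2189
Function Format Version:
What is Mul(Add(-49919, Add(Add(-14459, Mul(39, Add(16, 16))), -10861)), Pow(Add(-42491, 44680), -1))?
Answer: Rational(-73991, 2189) ≈ -33.801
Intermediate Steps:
Mul(Add(-49919, Add(Add(-14459, Mul(39, Add(16, 16))), -10861)), Pow(Add(-42491, 44680), -1)) = Mul(Add(-49919, Add(Add(-14459, Mul(39, 32)), -10861)), Pow(2189, -1)) = Mul(Add(-49919, Add(Add(-14459, 1248), -10861)), Rational(1, 2189)) = Mul(Add(-49919, Add(-13211, -10861)), Rational(1, 2189)) = Mul(Add(-49919, -24072), Rational(1, 2189)) = Mul(-73991, Rational(1, 2189)) = Rational(-73991, 2189)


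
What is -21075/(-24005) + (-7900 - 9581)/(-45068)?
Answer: 273887901/216371468 ≈ 1.2658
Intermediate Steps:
-21075/(-24005) + (-7900 - 9581)/(-45068) = -21075*(-1/24005) - 17481*(-1/45068) = 4215/4801 + 17481/45068 = 273887901/216371468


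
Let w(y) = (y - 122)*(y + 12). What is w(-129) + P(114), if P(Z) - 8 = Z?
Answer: 29489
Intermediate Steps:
w(y) = (-122 + y)*(12 + y)
P(Z) = 8 + Z
w(-129) + P(114) = (-1464 + (-129)**2 - 110*(-129)) + (8 + 114) = (-1464 + 16641 + 14190) + 122 = 29367 + 122 = 29489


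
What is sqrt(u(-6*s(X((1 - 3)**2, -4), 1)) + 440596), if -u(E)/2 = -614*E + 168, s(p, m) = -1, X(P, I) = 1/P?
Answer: 2*sqrt(111907) ≈ 669.05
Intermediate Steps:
u(E) = -336 + 1228*E (u(E) = -2*(-614*E + 168) = -2*(168 - 614*E) = -336 + 1228*E)
sqrt(u(-6*s(X((1 - 3)**2, -4), 1)) + 440596) = sqrt((-336 + 1228*(-6*(-1))) + 440596) = sqrt((-336 + 1228*6) + 440596) = sqrt((-336 + 7368) + 440596) = sqrt(7032 + 440596) = sqrt(447628) = 2*sqrt(111907)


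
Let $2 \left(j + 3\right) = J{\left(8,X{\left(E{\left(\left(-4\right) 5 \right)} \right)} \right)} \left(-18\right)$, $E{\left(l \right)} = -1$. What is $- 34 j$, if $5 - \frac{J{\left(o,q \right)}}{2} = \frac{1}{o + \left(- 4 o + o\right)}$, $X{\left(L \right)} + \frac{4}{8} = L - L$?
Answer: $\frac{12801}{4} \approx 3200.3$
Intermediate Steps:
$X{\left(L \right)} = - \frac{1}{2}$ ($X{\left(L \right)} = - \frac{1}{2} + \left(L - L\right) = - \frac{1}{2} + 0 = - \frac{1}{2}$)
$J{\left(o,q \right)} = 10 + \frac{1}{o}$ ($J{\left(o,q \right)} = 10 - \frac{2}{o + \left(- 4 o + o\right)} = 10 - \frac{2}{o - 3 o} = 10 - \frac{2}{\left(-2\right) o} = 10 - 2 \left(- \frac{1}{2 o}\right) = 10 + \frac{1}{o}$)
$j = - \frac{753}{8}$ ($j = -3 + \frac{\left(10 + \frac{1}{8}\right) \left(-18\right)}{2} = -3 + \frac{\frac{81}{8} \left(-18\right)}{2} = -3 + \frac{1}{2} \left(- \frac{729}{4}\right) = -3 - \frac{729}{8} = - \frac{753}{8} \approx -94.125$)
$- 34 j = \left(-34\right) \left(- \frac{753}{8}\right) = \frac{12801}{4}$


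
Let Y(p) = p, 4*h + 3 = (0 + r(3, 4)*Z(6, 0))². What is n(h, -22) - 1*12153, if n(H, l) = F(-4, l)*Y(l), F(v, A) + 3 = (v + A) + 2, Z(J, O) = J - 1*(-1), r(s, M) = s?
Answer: -11559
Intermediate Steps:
Z(J, O) = 1 + J (Z(J, O) = J + 1 = 1 + J)
h = 219/2 (h = -¾ + (0 + 3*(1 + 6))²/4 = -¾ + (0 + 3*7)²/4 = -¾ + (0 + 21)²/4 = -¾ + (¼)*21² = -¾ + (¼)*441 = -¾ + 441/4 = 219/2 ≈ 109.50)
F(v, A) = -1 + A + v (F(v, A) = -3 + ((v + A) + 2) = -3 + ((A + v) + 2) = -3 + (2 + A + v) = -1 + A + v)
n(H, l) = l*(-5 + l) (n(H, l) = (-1 + l - 4)*l = (-5 + l)*l = l*(-5 + l))
n(h, -22) - 1*12153 = -22*(-5 - 22) - 1*12153 = -22*(-27) - 12153 = 594 - 12153 = -11559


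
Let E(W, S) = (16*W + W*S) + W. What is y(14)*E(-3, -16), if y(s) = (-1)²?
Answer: -3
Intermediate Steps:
y(s) = 1
E(W, S) = 17*W + S*W (E(W, S) = (16*W + S*W) + W = 17*W + S*W)
y(14)*E(-3, -16) = 1*(-3*(17 - 16)) = 1*(-3*1) = 1*(-3) = -3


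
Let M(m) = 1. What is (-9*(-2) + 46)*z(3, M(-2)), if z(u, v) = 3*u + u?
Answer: 768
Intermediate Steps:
z(u, v) = 4*u
(-9*(-2) + 46)*z(3, M(-2)) = (-9*(-2) + 46)*(4*3) = (18 + 46)*12 = 64*12 = 768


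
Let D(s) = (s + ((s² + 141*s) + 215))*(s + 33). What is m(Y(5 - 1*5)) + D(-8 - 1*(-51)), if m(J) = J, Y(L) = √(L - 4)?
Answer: 620920 + 2*I ≈ 6.2092e+5 + 2.0*I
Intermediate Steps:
Y(L) = √(-4 + L)
D(s) = (33 + s)*(215 + s² + 142*s) (D(s) = (s + (215 + s² + 141*s))*(33 + s) = (215 + s² + 142*s)*(33 + s) = (33 + s)*(215 + s² + 142*s))
m(Y(5 - 1*5)) + D(-8 - 1*(-51)) = √(-4 + (5 - 1*5)) + (7095 + (-8 - 1*(-51))³ + 175*(-8 - 1*(-51))² + 4901*(-8 - 1*(-51))) = √(-4 + (5 - 5)) + (7095 + (-8 + 51)³ + 175*(-8 + 51)² + 4901*(-8 + 51)) = √(-4 + 0) + (7095 + 43³ + 175*43² + 4901*43) = √(-4) + (7095 + 79507 + 175*1849 + 210743) = 2*I + (7095 + 79507 + 323575 + 210743) = 2*I + 620920 = 620920 + 2*I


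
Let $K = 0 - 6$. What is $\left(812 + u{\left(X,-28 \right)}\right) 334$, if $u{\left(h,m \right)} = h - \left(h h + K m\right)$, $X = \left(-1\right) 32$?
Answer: $-137608$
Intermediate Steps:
$X = -32$
$K = -6$ ($K = 0 - 6 = -6$)
$u{\left(h,m \right)} = h - h^{2} + 6 m$ ($u{\left(h,m \right)} = h - \left(h h - 6 m\right) = h - \left(h^{2} - 6 m\right) = h - h^{2} + 6 m$)
$\left(812 + u{\left(X,-28 \right)}\right) 334 = \left(812 - 1224\right) 334 = \left(-412\right) 334 = -137608$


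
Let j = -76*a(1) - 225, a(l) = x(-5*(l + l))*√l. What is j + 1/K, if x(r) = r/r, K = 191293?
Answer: -57579192/191293 ≈ -301.00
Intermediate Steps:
x(r) = 1
a(l) = √l (a(l) = 1*√l = √l)
j = -301 (j = -76*√1 - 225 = -76*1 - 225 = -76 - 225 = -301)
j + 1/K = -301 + 1/191293 = -57579192/191293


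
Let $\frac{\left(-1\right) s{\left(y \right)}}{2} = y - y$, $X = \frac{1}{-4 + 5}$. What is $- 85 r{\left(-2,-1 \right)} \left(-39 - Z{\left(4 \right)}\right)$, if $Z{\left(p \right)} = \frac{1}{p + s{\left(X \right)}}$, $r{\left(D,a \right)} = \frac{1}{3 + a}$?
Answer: $\frac{13345}{8} \approx 1668.1$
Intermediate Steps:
$X = 1$ ($X = 1^{-1} = 1$)
$s{\left(y \right)} = 0$ ($s{\left(y \right)} = - 2 \left(y - y\right) = \left(-2\right) 0 = 0$)
$Z{\left(p \right)} = \frac{1}{p}$ ($Z{\left(p \right)} = \frac{1}{p + 0} = \frac{1}{p}$)
$- 85 r{\left(-2,-1 \right)} \left(-39 - Z{\left(4 \right)}\right) = - \frac{85}{3 - 1} \left(-39 - \frac{1}{4}\right) = - \frac{85}{2} \left(-39 - \frac{1}{4}\right) = \left(-85\right) \frac{1}{2} \left(-39 - \frac{1}{4}\right) = \left(- \frac{85}{2}\right) \left(- \frac{157}{4}\right) = \frac{13345}{8}$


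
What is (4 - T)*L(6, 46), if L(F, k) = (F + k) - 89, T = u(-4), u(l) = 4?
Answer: 0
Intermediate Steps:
T = 4
L(F, k) = -89 + F + k
(4 - T)*L(6, 46) = (4 - 1*4)*(-89 + 6 + 46) = (4 - 4)*(-37) = 0*(-37) = 0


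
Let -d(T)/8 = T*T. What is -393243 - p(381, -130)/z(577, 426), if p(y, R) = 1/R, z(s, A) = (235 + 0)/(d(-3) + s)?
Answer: -2402714629/6110 ≈ -3.9324e+5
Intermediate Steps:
d(T) = -8*T**2 (d(T) = -8*T*T = -8*T**2)
z(s, A) = 235/(-72 + s) (z(s, A) = (235 + 0)/(-8*(-3)**2 + s) = 235/(-8*9 + s) = 235/(-72 + s))
-393243 - p(381, -130)/z(577, 426) = -393243 - 1/((-130)*(235/(-72 + 577))) = -393243 - (-1)/(130*(235/505)) = -393243 - (-1)/(130*(235*(1/505))) = -393243 - (-1)/(130*47/101) = -393243 - (-1)*101/(130*47) = -393243 - 1*(-101/6110) = -393243 + 101/6110 = -2402714629/6110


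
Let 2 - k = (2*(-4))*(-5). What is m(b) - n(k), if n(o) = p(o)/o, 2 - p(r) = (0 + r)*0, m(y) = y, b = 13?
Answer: 248/19 ≈ 13.053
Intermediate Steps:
k = -38 (k = 2 - 2*(-4)*(-5) = 2 - (-8)*(-5) = 2 - 1*40 = 2 - 40 = -38)
p(r) = 2 (p(r) = 2 - (0 + r)*0 = 2 - r*0 = 2 - 1*0 = 2 + 0 = 2)
n(o) = 2/o
m(b) - n(k) = 13 - 2/(-38) = 13 - 2*(-1)/38 = 13 - 1*(-1/19) = 13 + 1/19 = 248/19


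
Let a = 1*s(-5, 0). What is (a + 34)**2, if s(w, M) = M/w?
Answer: 1156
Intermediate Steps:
a = 0 (a = 1*(0/(-5)) = 1*(0*(-1/5)) = 1*0 = 0)
(a + 34)**2 = (0 + 34)**2 = 34**2 = 1156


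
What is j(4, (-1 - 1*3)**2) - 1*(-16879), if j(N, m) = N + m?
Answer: 16899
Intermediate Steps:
j(4, (-1 - 1*3)**2) - 1*(-16879) = (4 + (-1 - 1*3)**2) - 1*(-16879) = (4 + (-1 - 3)**2) + 16879 = (4 + (-4)**2) + 16879 = (4 + 16) + 16879 = 20 + 16879 = 16899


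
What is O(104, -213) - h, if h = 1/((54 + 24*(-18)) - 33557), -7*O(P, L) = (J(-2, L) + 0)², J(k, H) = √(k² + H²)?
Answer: -1539732748/237545 ≈ -6481.9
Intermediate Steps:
J(k, H) = √(H² + k²)
O(P, L) = -4/7 - L²/7 (O(P, L) = -(√(L² + (-2)²) + 0)²/7 = -(√(L² + 4) + 0)²/7 = -(√(4 + L²) + 0)²/7 = -(4/7 + L²/7) = -(4 + L²)/7 = -4/7 - L²/7)
h = -1/33935 (h = 1/((54 - 432) - 33557) = 1/(-378 - 33557) = 1/(-33935) = -1/33935 ≈ -2.9468e-5)
O(104, -213) - h = (-4/7 - ⅐*(-213)²) - 1*(-1/33935) = (-4/7 - ⅐*45369) + 1/33935 = (-4/7 - 45369/7) + 1/33935 = -45373/7 + 1/33935 = -1539732748/237545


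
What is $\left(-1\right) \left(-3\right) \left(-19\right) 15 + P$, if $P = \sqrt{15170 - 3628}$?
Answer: $-855 + \sqrt{11542} \approx -747.57$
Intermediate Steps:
$P = \sqrt{11542} \approx 107.43$
$\left(-1\right) \left(-3\right) \left(-19\right) 15 + P = \left(-1\right) \left(-3\right) \left(-19\right) 15 + \sqrt{11542} = 3 \left(-19\right) 15 + \sqrt{11542} = \left(-57\right) 15 + \sqrt{11542} = -855 + \sqrt{11542}$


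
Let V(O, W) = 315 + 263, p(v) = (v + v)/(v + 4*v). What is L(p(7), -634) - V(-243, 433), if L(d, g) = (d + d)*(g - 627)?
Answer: -7934/5 ≈ -1586.8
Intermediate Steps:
p(v) = ⅖ (p(v) = (2*v)/((5*v)) = (2*v)*(1/(5*v)) = ⅖)
L(d, g) = 2*d*(-627 + g) (L(d, g) = (2*d)*(-627 + g) = 2*d*(-627 + g))
V(O, W) = 578
L(p(7), -634) - V(-243, 433) = 2*(⅖)*(-627 - 634) - 1*578 = 2*(⅖)*(-1261) - 578 = -5044/5 - 578 = -7934/5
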